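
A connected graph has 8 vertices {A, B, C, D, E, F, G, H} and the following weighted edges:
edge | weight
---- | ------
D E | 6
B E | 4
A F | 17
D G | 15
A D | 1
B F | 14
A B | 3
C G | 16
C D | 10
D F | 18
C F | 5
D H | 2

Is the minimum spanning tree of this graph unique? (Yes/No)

Yes

Kruskal: consider edges lightest-first.
A D (1): add — endpoints in different components.
D H (2): add — endpoints in different components.
A B (3): add — endpoints in different components.
B E (4): add — endpoints in different components.
C F (5): add — endpoints in different components.
D E (6): skip — D and E already connected.
C D (10): add — endpoints in different components.
B F (14): skip — B and F already connected.
D G (15): add — endpoints in different components.
Every non-tree edge has weight strictly greater than the heaviest edge on the tree path between its endpoints, so the MST is unique.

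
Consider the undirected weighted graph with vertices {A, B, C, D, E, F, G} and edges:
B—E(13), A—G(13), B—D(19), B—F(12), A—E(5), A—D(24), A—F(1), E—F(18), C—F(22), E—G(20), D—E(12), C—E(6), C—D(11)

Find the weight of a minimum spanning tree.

48

Sort edges by weight, then run Kruskal:
A—F (1): add — endpoints in different components.
A—E (5): add — endpoints in different components.
C—E (6): add — endpoints in different components.
C—D (11): add — endpoints in different components.
B—F (12): add — endpoints in different components.
D—E (12): skip — D and E already connected.
A—G (13): add — endpoints in different components.
MST edges: A—F, A—E, C—E, C—D, B—F, A—G; total weight 1+5+6+11+12+13 = 48.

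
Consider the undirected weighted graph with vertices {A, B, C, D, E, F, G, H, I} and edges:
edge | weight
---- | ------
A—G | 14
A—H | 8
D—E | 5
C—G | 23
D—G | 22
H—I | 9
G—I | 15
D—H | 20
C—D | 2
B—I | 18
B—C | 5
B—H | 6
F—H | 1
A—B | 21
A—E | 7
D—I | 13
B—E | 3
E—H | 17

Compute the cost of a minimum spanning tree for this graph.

Prim's algorithm from F:
Step 1: cheapest edge leaving the tree is F—H (1); add H.
Step 2: cheapest edge leaving the tree is B—H (6); add B.
Step 3: cheapest edge leaving the tree is B—E (3); add E.
Step 4: cheapest edge leaving the tree is B—C (5); add C.
Step 5: cheapest edge leaving the tree is C—D (2); add D.
Step 6: cheapest edge leaving the tree is A—E (7); add A.
Step 7: cheapest edge leaving the tree is H—I (9); add I.
Step 8: cheapest edge leaving the tree is A—G (14); add G.
MST edges: F—H, B—H, B—E, B—C, C—D, A—E, H—I, A—G; total weight 1+6+3+5+2+7+9+14 = 47.

47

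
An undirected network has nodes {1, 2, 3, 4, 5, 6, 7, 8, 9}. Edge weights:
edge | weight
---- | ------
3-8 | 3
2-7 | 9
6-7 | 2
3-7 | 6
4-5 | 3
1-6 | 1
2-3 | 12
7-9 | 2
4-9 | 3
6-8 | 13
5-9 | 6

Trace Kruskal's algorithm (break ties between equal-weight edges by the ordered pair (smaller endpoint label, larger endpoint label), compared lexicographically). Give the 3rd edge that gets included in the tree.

7-9

Kruskal's algorithm — process edges by increasing weight (ties by edge label):
1-6 (1): add — endpoints in different components.
6-7 (2): add — endpoints in different components.
7-9 (2): add — endpoints in different components.
3-8 (3): add — endpoints in different components.
4-5 (3): add — endpoints in different components.
4-9 (3): add — endpoints in different components.
3-7 (6): add — endpoints in different components.
5-9 (6): skip — 5 and 9 already connected.
2-7 (9): add — endpoints in different components.
The 3rd edge added is 7-9.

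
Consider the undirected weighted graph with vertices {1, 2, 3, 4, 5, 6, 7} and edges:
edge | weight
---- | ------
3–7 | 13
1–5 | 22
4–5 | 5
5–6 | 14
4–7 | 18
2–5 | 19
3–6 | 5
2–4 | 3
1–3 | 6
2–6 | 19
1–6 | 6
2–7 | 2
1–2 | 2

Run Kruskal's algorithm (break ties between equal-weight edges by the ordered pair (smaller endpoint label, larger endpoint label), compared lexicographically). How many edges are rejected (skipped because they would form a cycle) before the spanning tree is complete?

Kruskal: consider edges lightest-first.
1–2 (2): add. Components now {1,2} {3} {4} {5} {6} {7}
2–7 (2): add. Components now {1,2,7} {3} {4} {5} {6}
2–4 (3): add. Components now {1,2,4,7} {3} {5} {6}
3–6 (5): add. Components now {1,2,4,7} {3,6} {5}
4–5 (5): add. Components now {1,2,4,5,7} {3,6}
1–3 (6): add. Components now {1,2,3,4,5,6,7}
Edges rejected before the tree was complete: 0.

0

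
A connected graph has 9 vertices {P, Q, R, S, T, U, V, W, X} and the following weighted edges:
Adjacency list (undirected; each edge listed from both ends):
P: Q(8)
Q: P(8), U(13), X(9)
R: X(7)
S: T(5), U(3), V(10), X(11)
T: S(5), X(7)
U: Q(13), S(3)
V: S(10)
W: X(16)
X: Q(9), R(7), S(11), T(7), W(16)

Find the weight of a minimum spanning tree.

65

Kruskal: consider edges lightest-first.
S U (3): add — endpoints in different components.
S T (5): add — endpoints in different components.
R X (7): add — endpoints in different components.
T X (7): add — endpoints in different components.
P Q (8): add — endpoints in different components.
Q X (9): add — endpoints in different components.
S V (10): add — endpoints in different components.
S X (11): skip — X and S already connected.
Q U (13): skip — Q and U already connected.
W X (16): add — endpoints in different components.
MST edges: S U, S T, R X, T X, P Q, Q X, S V, W X; total weight 3+5+7+7+8+9+10+16 = 65.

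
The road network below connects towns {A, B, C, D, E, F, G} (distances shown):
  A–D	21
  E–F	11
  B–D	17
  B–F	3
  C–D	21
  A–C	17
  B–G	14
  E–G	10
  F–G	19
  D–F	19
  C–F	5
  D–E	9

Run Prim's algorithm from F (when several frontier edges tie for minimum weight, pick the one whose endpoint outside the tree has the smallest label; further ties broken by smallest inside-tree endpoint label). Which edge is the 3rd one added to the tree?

Prim's algorithm from F:
Step 1: cheapest edge leaving the tree is B–F (3); add B.
Step 2: cheapest edge leaving the tree is C–F (5); add C.
Step 3: cheapest edge leaving the tree is E–F (11); add E.
Step 4: cheapest edge leaving the tree is D–E (9); add D.
Step 5: cheapest edge leaving the tree is E–G (10); add G.
Step 6: cheapest edge leaving the tree is A–C (17); add A.
The 3rd edge added is E–F.

E-F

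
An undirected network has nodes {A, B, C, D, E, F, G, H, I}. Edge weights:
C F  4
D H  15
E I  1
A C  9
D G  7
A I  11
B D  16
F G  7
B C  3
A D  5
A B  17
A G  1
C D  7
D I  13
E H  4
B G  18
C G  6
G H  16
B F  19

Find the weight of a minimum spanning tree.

35

Prim's algorithm from E:
Step 1: cheapest edge leaving the tree is E I (1); add I.
Step 2: cheapest edge leaving the tree is E H (4); add H.
Step 3: cheapest edge leaving the tree is A I (11); add A.
Step 4: cheapest edge leaving the tree is A G (1); add G.
Step 5: cheapest edge leaving the tree is A D (5); add D.
Step 6: cheapest edge leaving the tree is C G (6); add C.
Step 7: cheapest edge leaving the tree is B C (3); add B.
Step 8: cheapest edge leaving the tree is C F (4); add F.
MST edges: E I, E H, A I, A G, A D, C G, B C, C F; total weight 1+4+11+1+5+6+3+4 = 35.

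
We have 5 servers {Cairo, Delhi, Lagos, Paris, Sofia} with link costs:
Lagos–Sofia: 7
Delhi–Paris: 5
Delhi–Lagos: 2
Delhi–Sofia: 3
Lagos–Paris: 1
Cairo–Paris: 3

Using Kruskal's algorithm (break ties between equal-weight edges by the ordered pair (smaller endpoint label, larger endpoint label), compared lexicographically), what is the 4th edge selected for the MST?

Kruskal's algorithm — process edges by increasing weight (ties by edge label):
Lagos–Paris (1): add — endpoints in different components.
Delhi–Lagos (2): add — endpoints in different components.
Cairo–Paris (3): add — endpoints in different components.
Delhi–Sofia (3): add — endpoints in different components.
The 4th edge added is Delhi–Sofia.

Delhi-Sofia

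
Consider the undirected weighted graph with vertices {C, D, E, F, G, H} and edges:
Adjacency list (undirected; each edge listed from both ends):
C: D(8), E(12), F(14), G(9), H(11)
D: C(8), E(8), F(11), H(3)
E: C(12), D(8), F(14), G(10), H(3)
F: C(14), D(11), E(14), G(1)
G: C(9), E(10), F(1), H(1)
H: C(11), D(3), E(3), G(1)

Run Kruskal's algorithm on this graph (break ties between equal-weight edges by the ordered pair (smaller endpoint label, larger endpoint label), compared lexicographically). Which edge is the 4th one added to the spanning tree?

E-H

Sort edges by weight, then run Kruskal:
F—G (1): add. Components now {C} {D} {E} {F,G} {H}
G—H (1): add. Components now {C} {D} {E} {F,G,H}
D—H (3): add. Components now {C} {D,F,G,H} {E}
E—H (3): add. Components now {C} {D,E,F,G,H}
C—D (8): add. Components now {C,D,E,F,G,H}
The 4th edge added is E—H.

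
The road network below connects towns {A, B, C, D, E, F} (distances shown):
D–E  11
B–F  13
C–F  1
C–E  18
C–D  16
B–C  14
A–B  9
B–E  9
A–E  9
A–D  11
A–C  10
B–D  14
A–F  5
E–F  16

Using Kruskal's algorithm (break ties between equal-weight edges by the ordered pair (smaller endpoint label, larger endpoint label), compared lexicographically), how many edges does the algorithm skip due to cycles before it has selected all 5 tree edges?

Sort edges by weight, then run Kruskal:
C–F (1): add — endpoints in different components.
A–F (5): add — endpoints in different components.
A–B (9): add — endpoints in different components.
A–E (9): add — endpoints in different components.
B–E (9): skip — B and E already connected.
A–C (10): skip — A and C already connected.
A–D (11): add — endpoints in different components.
Edges rejected before the tree was complete: 2.

2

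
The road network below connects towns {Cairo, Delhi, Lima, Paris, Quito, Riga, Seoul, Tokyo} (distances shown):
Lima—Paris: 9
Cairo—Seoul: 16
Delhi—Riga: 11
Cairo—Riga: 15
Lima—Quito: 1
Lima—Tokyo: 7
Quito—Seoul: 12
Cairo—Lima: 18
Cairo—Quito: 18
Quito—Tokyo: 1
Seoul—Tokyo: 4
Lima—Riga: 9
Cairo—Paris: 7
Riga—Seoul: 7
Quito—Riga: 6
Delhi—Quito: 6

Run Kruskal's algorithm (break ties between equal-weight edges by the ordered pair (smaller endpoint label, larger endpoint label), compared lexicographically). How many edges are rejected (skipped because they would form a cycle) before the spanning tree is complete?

Kruskal: consider edges lightest-first.
Lima—Quito (1): add — endpoints in different components.
Quito—Tokyo (1): add — endpoints in different components.
Seoul—Tokyo (4): add — endpoints in different components.
Delhi—Quito (6): add — endpoints in different components.
Quito—Riga (6): add — endpoints in different components.
Cairo—Paris (7): add — endpoints in different components.
Lima—Tokyo (7): skip — Lima and Tokyo already connected.
Riga—Seoul (7): skip — Riga and Seoul already connected.
Lima—Paris (9): add — endpoints in different components.
Edges rejected before the tree was complete: 2.

2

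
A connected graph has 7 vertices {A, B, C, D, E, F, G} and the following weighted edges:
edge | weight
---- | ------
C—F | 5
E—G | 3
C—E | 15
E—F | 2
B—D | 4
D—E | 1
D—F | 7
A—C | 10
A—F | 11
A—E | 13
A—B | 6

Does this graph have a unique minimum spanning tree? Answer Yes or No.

Yes

Kruskal: consider edges lightest-first.
D—E (1): add. Components now {A} {B} {C} {D,E} {F} {G}
E—F (2): add. Components now {A} {B} {C} {D,E,F} {G}
E—G (3): add. Components now {A} {B} {C} {D,E,F,G}
B—D (4): add. Components now {A} {B,D,E,F,G} {C}
C—F (5): add. Components now {A} {B,C,D,E,F,G}
A—B (6): add. Components now {A,B,C,D,E,F,G}
Every non-tree edge has weight strictly greater than the heaviest edge on the tree path between its endpoints, so the MST is unique.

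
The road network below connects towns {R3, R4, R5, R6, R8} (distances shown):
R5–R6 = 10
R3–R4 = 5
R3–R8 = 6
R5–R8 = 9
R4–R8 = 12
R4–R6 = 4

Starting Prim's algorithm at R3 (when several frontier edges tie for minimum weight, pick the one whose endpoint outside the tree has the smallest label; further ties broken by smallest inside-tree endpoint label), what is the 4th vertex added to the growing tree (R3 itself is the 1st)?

R8

Grow the tree from R3 using Prim:
Step 1: cheapest edge leaving the tree is R3–R4 (5); add R4.
Step 2: cheapest edge leaving the tree is R4–R6 (4); add R6.
Step 3: cheapest edge leaving the tree is R3–R8 (6); add R8.
Step 4: cheapest edge leaving the tree is R5–R8 (9); add R5.
Vertex order: R3, R4, R6, R8, R5. The 4th vertex is R8.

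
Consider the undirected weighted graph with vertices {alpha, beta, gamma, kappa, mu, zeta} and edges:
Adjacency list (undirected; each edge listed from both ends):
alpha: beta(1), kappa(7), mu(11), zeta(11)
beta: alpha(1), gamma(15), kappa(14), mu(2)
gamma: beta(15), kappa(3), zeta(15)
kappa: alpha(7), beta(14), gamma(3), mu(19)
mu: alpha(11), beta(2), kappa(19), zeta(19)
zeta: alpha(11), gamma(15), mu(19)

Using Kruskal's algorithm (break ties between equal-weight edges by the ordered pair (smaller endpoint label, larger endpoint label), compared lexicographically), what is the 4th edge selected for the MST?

alpha-kappa

Kruskal's algorithm — process edges by increasing weight (ties by edge label):
alpha-beta (1): add — endpoints in different components.
beta-mu (2): add — endpoints in different components.
gamma-kappa (3): add — endpoints in different components.
alpha-kappa (7): add — endpoints in different components.
alpha-mu (11): skip — alpha and mu already connected.
alpha-zeta (11): add — endpoints in different components.
The 4th edge added is alpha-kappa.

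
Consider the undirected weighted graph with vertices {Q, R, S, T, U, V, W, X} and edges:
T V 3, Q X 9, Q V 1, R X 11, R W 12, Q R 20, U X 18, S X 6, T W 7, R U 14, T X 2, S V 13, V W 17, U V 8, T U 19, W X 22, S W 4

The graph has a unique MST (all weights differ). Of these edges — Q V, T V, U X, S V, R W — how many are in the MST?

Kruskal's algorithm — process edges by increasing weight (ties by edge label):
Q V (1): add — endpoints in different components.
T X (2): add — endpoints in different components.
T V (3): add — endpoints in different components.
S W (4): add — endpoints in different components.
S X (6): add — endpoints in different components.
T W (7): skip — T and W already connected.
U V (8): add — endpoints in different components.
Q X (9): skip — Q and X already connected.
R X (11): add — endpoints in different components.
MST edge set: {Q V, T X, T V, S W, S X, U V, R X}.
Of the listed edges, {Q V, T V} are in the MST → 2.

2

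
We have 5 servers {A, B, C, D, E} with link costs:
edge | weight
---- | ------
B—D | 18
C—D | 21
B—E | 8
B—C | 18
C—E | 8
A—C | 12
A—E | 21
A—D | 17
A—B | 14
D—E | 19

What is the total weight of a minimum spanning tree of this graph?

Prim, starting at C.
Step 1: cheapest edge leaving the tree is C—E (8); add E.
Step 2: cheapest edge leaving the tree is B—E (8); add B.
Step 3: cheapest edge leaving the tree is A—C (12); add A.
Step 4: cheapest edge leaving the tree is A—D (17); add D.
MST edges: C—E, B—E, A—C, A—D; total weight 8+8+12+17 = 45.

45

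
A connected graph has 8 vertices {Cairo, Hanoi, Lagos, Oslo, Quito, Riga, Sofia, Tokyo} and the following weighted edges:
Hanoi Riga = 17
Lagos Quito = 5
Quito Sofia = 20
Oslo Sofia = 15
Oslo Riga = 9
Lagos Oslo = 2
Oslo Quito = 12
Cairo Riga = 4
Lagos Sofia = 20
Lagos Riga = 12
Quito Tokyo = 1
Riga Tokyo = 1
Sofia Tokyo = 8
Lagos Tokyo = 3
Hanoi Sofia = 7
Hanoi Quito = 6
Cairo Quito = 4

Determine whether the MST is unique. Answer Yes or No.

Kruskal's algorithm — process edges by increasing weight (ties by edge label):
Quito Tokyo (1): add — endpoints in different components.
Riga Tokyo (1): add — endpoints in different components.
Lagos Oslo (2): add — endpoints in different components.
Lagos Tokyo (3): add — endpoints in different components.
Cairo Quito (4): add — endpoints in different components.
Cairo Riga (4): skip — Riga and Cairo already connected.
Lagos Quito (5): skip — Quito and Lagos already connected.
Hanoi Quito (6): add — endpoints in different components.
Hanoi Sofia (7): add — endpoints in different components.
Non-tree edge Cairo Riga has weight 4, equal to the heaviest edge on its tree cycle — swapping gives another MST of the same weight. Not unique.

No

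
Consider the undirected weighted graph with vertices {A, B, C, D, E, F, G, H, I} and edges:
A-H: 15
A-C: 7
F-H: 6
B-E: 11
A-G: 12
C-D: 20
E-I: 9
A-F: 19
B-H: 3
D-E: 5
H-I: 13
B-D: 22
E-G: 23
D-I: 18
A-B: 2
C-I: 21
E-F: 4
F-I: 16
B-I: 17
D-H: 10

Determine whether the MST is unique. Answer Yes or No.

Yes

Kruskal: consider edges lightest-first.
A-B (2): add — endpoints in different components.
B-H (3): add — endpoints in different components.
E-F (4): add — endpoints in different components.
D-E (5): add — endpoints in different components.
F-H (6): add — endpoints in different components.
A-C (7): add — endpoints in different components.
E-I (9): add — endpoints in different components.
D-H (10): skip — D and H already connected.
B-E (11): skip — B and E already connected.
A-G (12): add — endpoints in different components.
Every non-tree edge has weight strictly greater than the heaviest edge on the tree path between its endpoints, so the MST is unique.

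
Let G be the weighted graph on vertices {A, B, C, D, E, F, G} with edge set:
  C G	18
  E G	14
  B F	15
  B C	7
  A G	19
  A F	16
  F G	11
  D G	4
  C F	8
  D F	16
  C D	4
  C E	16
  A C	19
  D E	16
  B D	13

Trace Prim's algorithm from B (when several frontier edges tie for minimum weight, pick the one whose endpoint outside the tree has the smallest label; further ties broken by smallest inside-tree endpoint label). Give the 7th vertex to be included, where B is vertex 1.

A

Grow the tree from B using Prim:
Step 1: cheapest edge leaving the tree is B C (7); add C.
Step 2: cheapest edge leaving the tree is C D (4); add D.
Step 3: cheapest edge leaving the tree is D G (4); add G.
Step 4: cheapest edge leaving the tree is C F (8); add F.
Step 5: cheapest edge leaving the tree is E G (14); add E.
Step 6: cheapest edge leaving the tree is A F (16); add A.
Vertex order: B, C, D, G, F, E, A. The 7th vertex is A.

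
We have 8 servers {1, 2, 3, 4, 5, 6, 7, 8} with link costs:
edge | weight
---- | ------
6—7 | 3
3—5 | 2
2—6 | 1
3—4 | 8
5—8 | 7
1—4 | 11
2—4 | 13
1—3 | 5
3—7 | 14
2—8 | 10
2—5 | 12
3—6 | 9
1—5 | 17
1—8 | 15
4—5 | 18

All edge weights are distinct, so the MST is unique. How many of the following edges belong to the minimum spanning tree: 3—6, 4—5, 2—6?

Kruskal's algorithm — process edges by increasing weight (ties by edge label):
2—6 (1): add — endpoints in different components.
3—5 (2): add — endpoints in different components.
6—7 (3): add — endpoints in different components.
1—3 (5): add — endpoints in different components.
5—8 (7): add — endpoints in different components.
3—4 (8): add — endpoints in different components.
3—6 (9): add — endpoints in different components.
MST edge set: {2—6, 3—5, 6—7, 1—3, 5—8, 3—4, 3—6}.
Of the listed edges, {3—6, 2—6} are in the MST → 2.

2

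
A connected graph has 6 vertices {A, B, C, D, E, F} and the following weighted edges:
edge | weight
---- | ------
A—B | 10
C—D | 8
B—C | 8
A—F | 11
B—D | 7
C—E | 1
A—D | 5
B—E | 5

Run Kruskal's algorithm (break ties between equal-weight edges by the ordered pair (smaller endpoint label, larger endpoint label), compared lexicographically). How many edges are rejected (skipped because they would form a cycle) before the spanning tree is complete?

3

Kruskal: consider edges lightest-first.
C—E (1): add — endpoints in different components.
A—D (5): add — endpoints in different components.
B—E (5): add — endpoints in different components.
B—D (7): add — endpoints in different components.
B—C (8): skip — B and C already connected.
C—D (8): skip — C and D already connected.
A—B (10): skip — A and B already connected.
A—F (11): add — endpoints in different components.
Edges rejected before the tree was complete: 3.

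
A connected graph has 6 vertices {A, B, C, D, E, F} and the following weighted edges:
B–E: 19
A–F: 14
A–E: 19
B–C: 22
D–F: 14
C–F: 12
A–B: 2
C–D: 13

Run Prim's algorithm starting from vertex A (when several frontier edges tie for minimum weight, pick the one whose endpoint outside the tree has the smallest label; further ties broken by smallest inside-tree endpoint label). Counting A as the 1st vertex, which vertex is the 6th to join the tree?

E

Prim, starting at A.
Step 1: cheapest edge leaving the tree is A–B (2); add B.
Step 2: cheapest edge leaving the tree is A–F (14); add F.
Step 3: cheapest edge leaving the tree is C–F (12); add C.
Step 4: cheapest edge leaving the tree is C–D (13); add D.
Step 5: cheapest edge leaving the tree is A–E (19); add E.
Vertex order: A, B, F, C, D, E. The 6th vertex is E.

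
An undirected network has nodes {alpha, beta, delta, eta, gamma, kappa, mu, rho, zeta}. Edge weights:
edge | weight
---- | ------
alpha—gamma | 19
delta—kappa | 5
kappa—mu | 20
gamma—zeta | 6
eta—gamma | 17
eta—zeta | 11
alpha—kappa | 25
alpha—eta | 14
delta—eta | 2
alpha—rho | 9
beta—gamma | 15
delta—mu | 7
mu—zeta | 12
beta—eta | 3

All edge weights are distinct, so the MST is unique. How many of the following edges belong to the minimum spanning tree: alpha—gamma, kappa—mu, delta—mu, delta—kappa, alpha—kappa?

Sort edges by weight, then run Kruskal:
delta—eta (2): add — endpoints in different components.
beta—eta (3): add — endpoints in different components.
delta—kappa (5): add — endpoints in different components.
gamma—zeta (6): add — endpoints in different components.
delta—mu (7): add — endpoints in different components.
alpha—rho (9): add — endpoints in different components.
eta—zeta (11): add — endpoints in different components.
mu—zeta (12): skip — zeta and mu already connected.
alpha—eta (14): add — endpoints in different components.
MST edge set: {delta—eta, beta—eta, delta—kappa, gamma—zeta, delta—mu, alpha—rho, eta—zeta, alpha—eta}.
Of the listed edges, {delta—mu, delta—kappa} are in the MST → 2.

2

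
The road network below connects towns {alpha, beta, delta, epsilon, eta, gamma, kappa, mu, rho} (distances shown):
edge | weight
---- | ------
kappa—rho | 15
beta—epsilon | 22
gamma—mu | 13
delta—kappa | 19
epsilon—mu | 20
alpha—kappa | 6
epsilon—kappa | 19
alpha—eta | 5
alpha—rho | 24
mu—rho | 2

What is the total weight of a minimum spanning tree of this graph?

101

Kruskal's algorithm — process edges by increasing weight (ties by edge label):
mu—rho (2): add — endpoints in different components.
alpha—eta (5): add — endpoints in different components.
alpha—kappa (6): add — endpoints in different components.
gamma—mu (13): add — endpoints in different components.
kappa—rho (15): add — endpoints in different components.
delta—kappa (19): add — endpoints in different components.
epsilon—kappa (19): add — endpoints in different components.
epsilon—mu (20): skip — mu and epsilon already connected.
beta—epsilon (22): add — endpoints in different components.
MST edges: mu—rho, alpha—eta, alpha—kappa, gamma—mu, kappa—rho, delta—kappa, epsilon—kappa, beta—epsilon; total weight 2+5+6+13+15+19+19+22 = 101.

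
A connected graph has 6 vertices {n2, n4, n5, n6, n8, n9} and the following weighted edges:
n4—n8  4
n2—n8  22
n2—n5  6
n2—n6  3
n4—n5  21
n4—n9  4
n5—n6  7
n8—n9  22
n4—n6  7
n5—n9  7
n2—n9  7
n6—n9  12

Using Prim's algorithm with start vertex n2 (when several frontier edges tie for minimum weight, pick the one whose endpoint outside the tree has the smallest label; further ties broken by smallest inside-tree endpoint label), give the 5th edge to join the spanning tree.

Prim, starting at n2.
Step 1: cheapest edge leaving the tree is n2—n6 (3); add n6.
Step 2: cheapest edge leaving the tree is n2—n5 (6); add n5.
Step 3: cheapest edge leaving the tree is n4—n6 (7); add n4.
Step 4: cheapest edge leaving the tree is n4—n8 (4); add n8.
Step 5: cheapest edge leaving the tree is n4—n9 (4); add n9.
The 5th edge added is n4—n9.

n4-n9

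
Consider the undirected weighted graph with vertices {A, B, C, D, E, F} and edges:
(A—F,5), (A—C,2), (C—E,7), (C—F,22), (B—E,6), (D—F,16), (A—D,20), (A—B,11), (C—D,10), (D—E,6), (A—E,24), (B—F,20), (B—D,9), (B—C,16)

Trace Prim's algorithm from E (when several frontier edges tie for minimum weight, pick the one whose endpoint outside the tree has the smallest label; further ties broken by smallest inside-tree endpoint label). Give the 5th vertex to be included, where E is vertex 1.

A

Prim's algorithm from E:
Step 1: cheapest edge leaving the tree is B—E (6); add B.
Step 2: cheapest edge leaving the tree is D—E (6); add D.
Step 3: cheapest edge leaving the tree is C—E (7); add C.
Step 4: cheapest edge leaving the tree is A—C (2); add A.
Step 5: cheapest edge leaving the tree is A—F (5); add F.
Vertex order: E, B, D, C, A, F. The 5th vertex is A.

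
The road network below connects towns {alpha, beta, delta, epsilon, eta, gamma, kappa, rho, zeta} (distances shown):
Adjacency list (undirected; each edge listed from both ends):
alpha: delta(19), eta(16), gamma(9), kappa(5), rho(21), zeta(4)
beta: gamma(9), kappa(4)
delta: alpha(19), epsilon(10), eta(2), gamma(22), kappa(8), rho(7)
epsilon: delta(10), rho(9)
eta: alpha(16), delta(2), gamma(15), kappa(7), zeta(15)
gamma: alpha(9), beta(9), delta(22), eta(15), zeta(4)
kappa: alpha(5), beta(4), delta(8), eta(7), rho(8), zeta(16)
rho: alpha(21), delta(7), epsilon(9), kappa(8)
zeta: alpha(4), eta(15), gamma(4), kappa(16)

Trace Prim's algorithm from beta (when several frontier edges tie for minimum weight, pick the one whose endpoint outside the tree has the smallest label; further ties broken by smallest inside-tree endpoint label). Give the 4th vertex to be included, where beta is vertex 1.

Prim, starting at beta.
Step 1: cheapest edge leaving the tree is beta-kappa (4); add kappa.
Step 2: cheapest edge leaving the tree is alpha-kappa (5); add alpha.
Step 3: cheapest edge leaving the tree is alpha-zeta (4); add zeta.
Step 4: cheapest edge leaving the tree is gamma-zeta (4); add gamma.
Step 5: cheapest edge leaving the tree is eta-kappa (7); add eta.
Step 6: cheapest edge leaving the tree is delta-eta (2); add delta.
Step 7: cheapest edge leaving the tree is delta-rho (7); add rho.
Step 8: cheapest edge leaving the tree is epsilon-rho (9); add epsilon.
Vertex order: beta, kappa, alpha, zeta, gamma, eta, delta, rho, epsilon. The 4th vertex is zeta.

zeta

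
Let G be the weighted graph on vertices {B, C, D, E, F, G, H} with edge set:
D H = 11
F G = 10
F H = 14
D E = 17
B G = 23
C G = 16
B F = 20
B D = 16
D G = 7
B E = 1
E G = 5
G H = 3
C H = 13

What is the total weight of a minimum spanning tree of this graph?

Kruskal's algorithm — process edges by increasing weight (ties by edge label):
B E (1): add — endpoints in different components.
G H (3): add — endpoints in different components.
E G (5): add — endpoints in different components.
D G (7): add — endpoints in different components.
F G (10): add — endpoints in different components.
D H (11): skip — D and H already connected.
C H (13): add — endpoints in different components.
MST edges: B E, G H, E G, D G, F G, C H; total weight 1+3+5+7+10+13 = 39.

39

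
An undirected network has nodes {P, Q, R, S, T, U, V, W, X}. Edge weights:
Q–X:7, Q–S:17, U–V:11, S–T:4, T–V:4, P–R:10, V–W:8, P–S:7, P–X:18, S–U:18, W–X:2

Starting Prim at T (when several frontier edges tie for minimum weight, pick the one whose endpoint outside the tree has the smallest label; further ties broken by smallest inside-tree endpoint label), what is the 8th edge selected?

U-V

Grow the tree from T using Prim:
Step 1: cheapest edge leaving the tree is S–T (4); add S.
Step 2: cheapest edge leaving the tree is T–V (4); add V.
Step 3: cheapest edge leaving the tree is P–S (7); add P.
Step 4: cheapest edge leaving the tree is V–W (8); add W.
Step 5: cheapest edge leaving the tree is W–X (2); add X.
Step 6: cheapest edge leaving the tree is Q–X (7); add Q.
Step 7: cheapest edge leaving the tree is P–R (10); add R.
Step 8: cheapest edge leaving the tree is U–V (11); add U.
The 8th edge added is U–V.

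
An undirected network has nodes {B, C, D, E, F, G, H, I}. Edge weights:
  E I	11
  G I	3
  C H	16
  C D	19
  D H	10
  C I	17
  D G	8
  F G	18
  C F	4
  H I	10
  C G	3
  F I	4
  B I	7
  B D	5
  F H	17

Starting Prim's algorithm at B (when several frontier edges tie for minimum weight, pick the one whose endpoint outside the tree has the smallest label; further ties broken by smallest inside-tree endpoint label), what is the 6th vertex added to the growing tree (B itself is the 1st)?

F

Grow the tree from B using Prim:
Step 1: cheapest edge leaving the tree is B D (5); add D.
Step 2: cheapest edge leaving the tree is B I (7); add I.
Step 3: cheapest edge leaving the tree is G I (3); add G.
Step 4: cheapest edge leaving the tree is C G (3); add C.
Step 5: cheapest edge leaving the tree is C F (4); add F.
Step 6: cheapest edge leaving the tree is D H (10); add H.
Step 7: cheapest edge leaving the tree is E I (11); add E.
Vertex order: B, D, I, G, C, F, H, E. The 6th vertex is F.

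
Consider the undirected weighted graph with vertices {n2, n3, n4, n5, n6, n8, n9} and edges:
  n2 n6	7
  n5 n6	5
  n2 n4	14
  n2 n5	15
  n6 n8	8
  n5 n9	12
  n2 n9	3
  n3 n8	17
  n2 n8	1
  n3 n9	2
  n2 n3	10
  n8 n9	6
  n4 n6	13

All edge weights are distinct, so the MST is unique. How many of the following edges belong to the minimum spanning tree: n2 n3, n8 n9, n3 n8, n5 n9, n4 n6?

1

Kruskal's algorithm — process edges by increasing weight (ties by edge label):
n2 n8 (1): add. Components now {n6} {n2,n8} {n5} {n3} {n9} {n4}
n3 n9 (2): add. Components now {n6} {n2,n8} {n5} {n3,n9} {n4}
n2 n9 (3): add. Components now {n6} {n2,n3,n8,n9} {n5} {n4}
n5 n6 (5): add. Components now {n5,n6} {n2,n3,n8,n9} {n4}
n8 n9 (6): skip — n8 and n9 already connected.
n2 n6 (7): add. Components now {n2,n3,n5,n6,n8,n9} {n4}
n6 n8 (8): skip — n6 and n8 already connected.
n2 n3 (10): skip — n2 and n3 already connected.
n5 n9 (12): skip — n5 and n9 already connected.
n4 n6 (13): add. Components now {n2,n3,n4,n5,n6,n8,n9}
MST edge set: {n2 n8, n3 n9, n2 n9, n5 n6, n2 n6, n4 n6}.
Of the listed edges, {n4 n6} are in the MST → 1.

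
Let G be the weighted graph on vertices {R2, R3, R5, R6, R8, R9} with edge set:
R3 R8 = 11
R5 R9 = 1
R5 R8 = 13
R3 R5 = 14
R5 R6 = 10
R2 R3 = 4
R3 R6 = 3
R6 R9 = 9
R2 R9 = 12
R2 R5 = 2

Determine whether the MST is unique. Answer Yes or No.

Yes

Kruskal's algorithm — process edges by increasing weight (ties by edge label):
R5 R9 (1): add — endpoints in different components.
R2 R5 (2): add — endpoints in different components.
R3 R6 (3): add — endpoints in different components.
R2 R3 (4): add — endpoints in different components.
R6 R9 (9): skip — R9 and R6 already connected.
R5 R6 (10): skip — R5 and R6 already connected.
R3 R8 (11): add — endpoints in different components.
Every non-tree edge has weight strictly greater than the heaviest edge on the tree path between its endpoints, so the MST is unique.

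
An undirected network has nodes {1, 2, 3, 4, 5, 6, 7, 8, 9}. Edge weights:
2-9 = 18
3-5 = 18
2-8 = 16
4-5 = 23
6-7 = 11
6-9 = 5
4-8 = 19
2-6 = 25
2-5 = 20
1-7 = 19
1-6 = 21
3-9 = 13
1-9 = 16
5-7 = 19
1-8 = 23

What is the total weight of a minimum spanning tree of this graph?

Kruskal's algorithm — process edges by increasing weight (ties by edge label):
6-9 (5): add — endpoints in different components.
6-7 (11): add — endpoints in different components.
3-9 (13): add — endpoints in different components.
1-9 (16): add — endpoints in different components.
2-8 (16): add — endpoints in different components.
2-9 (18): add — endpoints in different components.
3-5 (18): add — endpoints in different components.
1-7 (19): skip — 1 and 7 already connected.
4-8 (19): add — endpoints in different components.
MST edges: 6-9, 6-7, 3-9, 1-9, 2-8, 2-9, 3-5, 4-8; total weight 5+11+13+16+16+18+18+19 = 116.

116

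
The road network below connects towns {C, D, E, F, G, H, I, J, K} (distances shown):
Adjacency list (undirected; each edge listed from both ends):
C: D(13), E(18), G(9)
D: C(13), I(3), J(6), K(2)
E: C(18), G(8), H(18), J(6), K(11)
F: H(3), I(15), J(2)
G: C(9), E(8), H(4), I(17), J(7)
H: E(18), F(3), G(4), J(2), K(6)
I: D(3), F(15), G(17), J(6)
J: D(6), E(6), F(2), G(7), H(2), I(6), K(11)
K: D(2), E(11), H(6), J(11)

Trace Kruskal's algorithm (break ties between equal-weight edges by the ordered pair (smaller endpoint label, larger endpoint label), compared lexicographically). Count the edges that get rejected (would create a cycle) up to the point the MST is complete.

Kruskal: consider edges lightest-first.
D K (2): add — endpoints in different components.
F J (2): add — endpoints in different components.
H J (2): add — endpoints in different components.
D I (3): add — endpoints in different components.
F H (3): skip — F and H already connected.
G H (4): add — endpoints in different components.
D J (6): add — endpoints in different components.
E J (6): add — endpoints in different components.
H K (6): skip — H and K already connected.
I J (6): skip — I and J already connected.
G J (7): skip — G and J already connected.
E G (8): skip — E and G already connected.
C G (9): add — endpoints in different components.
Edges rejected before the tree was complete: 5.

5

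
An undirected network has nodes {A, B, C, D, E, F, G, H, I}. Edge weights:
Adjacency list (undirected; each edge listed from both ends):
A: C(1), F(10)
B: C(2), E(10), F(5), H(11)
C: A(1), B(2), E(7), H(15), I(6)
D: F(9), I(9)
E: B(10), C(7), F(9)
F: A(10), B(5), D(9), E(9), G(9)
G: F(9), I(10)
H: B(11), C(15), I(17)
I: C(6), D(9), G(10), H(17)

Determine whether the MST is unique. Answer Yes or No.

Kruskal's algorithm — process edges by increasing weight (ties by edge label):
A—C (1): add — endpoints in different components.
B—C (2): add — endpoints in different components.
B—F (5): add — endpoints in different components.
C—I (6): add — endpoints in different components.
C—E (7): add — endpoints in different components.
D—F (9): add — endpoints in different components.
D—I (9): skip — D and I already connected.
E—F (9): skip — E and F already connected.
F—G (9): add — endpoints in different components.
A—F (10): skip — A and F already connected.
B—E (10): skip — B and E already connected.
G—I (10): skip — G and I already connected.
B—H (11): add — endpoints in different components.
Non-tree edge D—I has weight 9, equal to the heaviest edge on its tree cycle — swapping gives another MST of the same weight. Not unique.

No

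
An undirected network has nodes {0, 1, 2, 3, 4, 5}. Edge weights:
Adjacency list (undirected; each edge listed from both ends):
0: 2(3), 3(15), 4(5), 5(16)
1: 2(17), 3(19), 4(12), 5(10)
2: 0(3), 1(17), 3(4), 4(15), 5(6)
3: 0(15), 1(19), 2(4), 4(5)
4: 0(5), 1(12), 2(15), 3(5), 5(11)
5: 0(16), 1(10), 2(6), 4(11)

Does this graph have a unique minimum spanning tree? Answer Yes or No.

Sort edges by weight, then run Kruskal:
0—2 (3): add. Components now {0,2} {1} {3} {4} {5}
2—3 (4): add. Components now {0,2,3} {1} {4} {5}
0—4 (5): add. Components now {0,2,3,4} {1} {5}
3—4 (5): skip — 3 and 4 already connected.
2—5 (6): add. Components now {0,2,3,4,5} {1}
1—5 (10): add. Components now {0,1,2,3,4,5}
Non-tree edge 3—4 has weight 5, equal to the heaviest edge on its tree cycle — swapping gives another MST of the same weight. Not unique.

No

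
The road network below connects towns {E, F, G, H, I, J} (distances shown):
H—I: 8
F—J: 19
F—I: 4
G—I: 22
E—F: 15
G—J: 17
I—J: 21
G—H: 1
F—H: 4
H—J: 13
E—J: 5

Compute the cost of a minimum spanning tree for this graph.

Grow the tree from G using Prim:
Step 1: frontier [G—H 1, G—J 17, G—I 22] → take G—H (1); add H.
Step 2: frontier [G—J 17, G—I 22, F—H 4, H—I 8, H—J 13] → take F—H (4); add F.
Step 3: frontier [F—I 4, E—F 15, F—J 19, G—J 17, G—I 22, H—I 8, H—J 13] → take F—I (4); add I.
Step 4: frontier [E—F 15, F—J 19, G—J 17, H—J 13, I—J 21] → take H—J (13); add J.
Step 5: frontier [E—F 15, E—J 5] → take E—J (5); add E.
MST edges: G—H, F—H, F—I, H—J, E—J; total weight 1+4+4+13+5 = 27.

27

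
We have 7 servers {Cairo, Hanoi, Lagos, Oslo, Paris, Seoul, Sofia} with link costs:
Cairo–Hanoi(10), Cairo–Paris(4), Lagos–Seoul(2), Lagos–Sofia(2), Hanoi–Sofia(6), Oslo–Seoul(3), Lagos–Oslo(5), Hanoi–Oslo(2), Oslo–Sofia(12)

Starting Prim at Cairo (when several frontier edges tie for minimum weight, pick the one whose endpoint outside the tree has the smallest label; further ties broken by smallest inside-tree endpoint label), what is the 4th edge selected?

Prim's algorithm from Cairo:
Step 1: frontier [Cairo–Paris 4, Cairo–Hanoi 10] → take Cairo–Paris (4); add Paris.
Step 2: frontier [Cairo–Hanoi 10] → take Cairo–Hanoi (10); add Hanoi.
Step 3: frontier [Hanoi–Oslo 2, Hanoi–Sofia 6] → take Hanoi–Oslo (2); add Oslo.
Step 4: frontier [Hanoi–Sofia 6, Oslo–Seoul 3, Lagos–Oslo 5, Oslo–Sofia 12] → take Oslo–Seoul (3); add Seoul.
Step 5: frontier [Hanoi–Sofia 6, Lagos–Oslo 5, Oslo–Sofia 12, Lagos–Seoul 2] → take Lagos–Seoul (2); add Lagos.
Step 6: frontier [Hanoi–Sofia 6, Lagos–Sofia 2, Oslo–Sofia 12] → take Lagos–Sofia (2); add Sofia.
The 4th edge added is Oslo–Seoul.

Oslo-Seoul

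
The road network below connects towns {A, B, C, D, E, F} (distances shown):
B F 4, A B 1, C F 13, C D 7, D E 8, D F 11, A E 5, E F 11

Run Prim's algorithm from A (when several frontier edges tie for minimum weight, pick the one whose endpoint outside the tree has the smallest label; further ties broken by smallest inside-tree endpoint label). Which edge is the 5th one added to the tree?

C-D

Grow the tree from A using Prim:
Step 1: frontier [A B 1, A E 5] → take A B (1); add B.
Step 2: frontier [A E 5, B F 4] → take B F (4); add F.
Step 3: frontier [A E 5, D F 11, E F 11, C F 13] → take A E (5); add E.
Step 4: frontier [D E 8, D F 11, C F 13] → take D E (8); add D.
Step 5: frontier [C D 7, C F 13] → take C D (7); add C.
The 5th edge added is C D.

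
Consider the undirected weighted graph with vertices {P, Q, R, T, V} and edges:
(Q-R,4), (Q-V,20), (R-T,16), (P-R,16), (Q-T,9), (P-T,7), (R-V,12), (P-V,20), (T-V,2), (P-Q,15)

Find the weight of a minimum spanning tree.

22

Kruskal: consider edges lightest-first.
T-V (2): add — endpoints in different components.
Q-R (4): add — endpoints in different components.
P-T (7): add — endpoints in different components.
Q-T (9): add — endpoints in different components.
MST edges: T-V, Q-R, P-T, Q-T; total weight 2+4+7+9 = 22.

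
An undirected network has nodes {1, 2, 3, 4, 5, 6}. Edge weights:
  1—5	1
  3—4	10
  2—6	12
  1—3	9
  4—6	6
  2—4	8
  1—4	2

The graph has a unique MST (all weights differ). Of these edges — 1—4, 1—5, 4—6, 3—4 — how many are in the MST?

3

Kruskal's algorithm — process edges by increasing weight (ties by edge label):
1—5 (1): add. Components now {1,5} {2} {3} {4} {6}
1—4 (2): add. Components now {1,4,5} {2} {3} {6}
4—6 (6): add. Components now {1,4,5,6} {2} {3}
2—4 (8): add. Components now {1,2,4,5,6} {3}
1—3 (9): add. Components now {1,2,3,4,5,6}
MST edge set: {1—5, 1—4, 4—6, 2—4, 1—3}.
Of the listed edges, {1—4, 1—5, 4—6} are in the MST → 3.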